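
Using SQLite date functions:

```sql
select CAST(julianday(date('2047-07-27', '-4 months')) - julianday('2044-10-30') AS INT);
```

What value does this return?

Adding -4 months to 2047-07-27 gives 2047-03-27.
1 day remains in October 2044 after the 30th (31 − 30).
Full months from November 2044 through February 2047 contribute their day counts.
Then 27 days into March 2047.
Total: 1 + 30 + 31 + 31 + 28 + 31 + 30 + 31 + 30 + 31 + 31 + 30 + 31 + 30 + 31 + 31 + 28 + 31 + 30 + 31 + 30 + 31 + 31 + 30 + 31 + 30 + 31 + 31 + 28 + 27 = 878.

878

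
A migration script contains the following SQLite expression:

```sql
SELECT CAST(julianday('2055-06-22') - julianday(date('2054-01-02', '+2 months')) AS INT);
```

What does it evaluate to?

477

Adding +2 months to 2054-01-02 gives 2054-03-02.
29 days remain in March 2054 after the 2nd (31 − 2).
Full months from April 2054 through May 2055 contribute their day counts.
Then 22 days into June 2055.
Total: 29 + 30 + 31 + 30 + 31 + 31 + 30 + 31 + 30 + 31 + 31 + 28 + 31 + 30 + 31 + 22 = 477.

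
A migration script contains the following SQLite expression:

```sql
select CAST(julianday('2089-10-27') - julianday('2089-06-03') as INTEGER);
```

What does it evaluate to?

27 days remain in June 2089 after the 3rd (30 − 3).
July 2089: 31 days.
August 2089: 31 days.
September 2089: 30 days.
Then 27 days into October 2089.
Total: 27 + 31 + 31 + 30 + 27 = 146.

146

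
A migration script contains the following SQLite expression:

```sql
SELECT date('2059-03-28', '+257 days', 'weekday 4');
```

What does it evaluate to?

Applying '+257 days' to 2059-03-28: counting 257 days forward gives 2059-12-10.
`weekday 4` advances to the next Thursday; 2059-12-10 is a Wednesday, so it moves forward to 2059-12-11.

2059-12-11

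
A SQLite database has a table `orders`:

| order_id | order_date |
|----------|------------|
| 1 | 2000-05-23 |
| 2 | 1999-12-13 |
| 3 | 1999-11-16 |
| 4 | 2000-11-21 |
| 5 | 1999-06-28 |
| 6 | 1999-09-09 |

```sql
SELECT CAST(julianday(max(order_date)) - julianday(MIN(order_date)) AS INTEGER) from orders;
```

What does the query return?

MIN = 1999-06-28, MAX = 2000-11-21.
2 days remain in June 1999 after the 28th (30 − 28).
Full months from July 1999 through October 2000 contribute their day counts.
Then 21 days into November 2000.
Total: 2 + 31 + 31 + 30 + 31 + 30 + 31 + 31 + 29 + 31 + 30 + 31 + 30 + 31 + 31 + 30 + 31 + 21 = 512.

512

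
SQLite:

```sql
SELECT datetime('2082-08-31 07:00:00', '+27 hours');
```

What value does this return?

+27 hours from 2082-08-31 07:00:00 is 2082-09-01 10:00:00 (crosses midnight).

2082-09-01 10:00:00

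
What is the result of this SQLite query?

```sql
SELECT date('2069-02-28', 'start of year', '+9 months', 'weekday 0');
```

`start of year` rewinds 2069-02-28 to 2069-01-01.
Adding +9 months to 2069-01-01 gives 2069-10-01.
`weekday 0` advances to the next Sunday; 2069-10-01 is a Tuesday, so it moves forward to 2069-10-06.

2069-10-06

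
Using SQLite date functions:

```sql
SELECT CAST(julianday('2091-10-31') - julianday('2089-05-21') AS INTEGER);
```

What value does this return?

893

10 days remain in May 2089 after the 21st (31 − 21).
Full months from June 2089 through September 2091 contribute their day counts.
Then 31 days into October 2091.
Total: 10 + 30 + 31 + 31 + 30 + 31 + 30 + 31 + 31 + 28 + 31 + 30 + 31 + 30 + 31 + 31 + 30 + 31 + 30 + 31 + 31 + 28 + 31 + 30 + 31 + 30 + 31 + 31 + 30 + 31 = 893.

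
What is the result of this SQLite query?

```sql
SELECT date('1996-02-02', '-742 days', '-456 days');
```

1992-10-22

Applying '-742 days' to 1996-02-02: counting 742 days back gives 1994-01-21.
Applying '-456 days' to 1994-01-21: counting 456 days back gives 1992-10-22.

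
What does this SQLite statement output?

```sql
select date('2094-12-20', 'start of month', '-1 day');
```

`start of month` rewinds 2094-12-20 to 2094-12-01.
Going back 1 day from 2094-12-01 reaches 2094-11-30 (last day of November, 30 days).

2094-11-30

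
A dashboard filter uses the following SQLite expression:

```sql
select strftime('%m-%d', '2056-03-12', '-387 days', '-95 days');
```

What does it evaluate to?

11-16

First apply '-387 days', '-95 days': 2056-03-12 → 2054-11-16.
`%m-%d` extracts the month-day: 11-16.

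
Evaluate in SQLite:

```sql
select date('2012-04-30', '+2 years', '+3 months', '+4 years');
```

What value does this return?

2018-07-30

Adding +2 years to 2012-04-30 gives 2014-04-30.
Adding +3 months to 2014-04-30 gives 2014-07-30.
Adding +4 years to 2014-07-30 gives 2018-07-30.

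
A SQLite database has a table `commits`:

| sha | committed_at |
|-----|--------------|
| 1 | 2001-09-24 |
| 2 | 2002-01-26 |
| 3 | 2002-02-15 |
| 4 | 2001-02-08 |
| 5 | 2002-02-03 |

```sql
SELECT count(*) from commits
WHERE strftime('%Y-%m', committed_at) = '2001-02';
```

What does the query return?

Rows with year-month 2001-02: 2001-02-08 → 1.

1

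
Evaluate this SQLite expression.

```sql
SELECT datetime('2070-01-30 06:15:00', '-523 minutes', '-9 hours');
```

2070-01-29 12:32:00

523 minutes = 8h 43m; -523 minutes from 2070-01-30 06:15:00 is 2070-01-29 21:32:00 (crosses midnight).
-9 hours from 2070-01-29 21:32:00 is 2070-01-29 12:32:00.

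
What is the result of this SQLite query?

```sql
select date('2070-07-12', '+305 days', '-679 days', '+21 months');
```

Applying '+305 days' to 2070-07-12: counting 305 days forward gives 2071-05-13.
Applying '-679 days' to 2071-05-13: counting 679 days back gives 2069-07-03.
Adding +21 months to 2069-07-03 gives 2071-04-03.

2071-04-03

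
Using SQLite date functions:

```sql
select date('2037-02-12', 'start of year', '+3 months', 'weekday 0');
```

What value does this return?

`start of year` rewinds 2037-02-12 to 2037-01-01.
Adding +3 months to 2037-01-01 gives 2037-04-01.
`weekday 0` advances to the next Sunday; 2037-04-01 is a Wednesday, so it moves forward to 2037-04-05.

2037-04-05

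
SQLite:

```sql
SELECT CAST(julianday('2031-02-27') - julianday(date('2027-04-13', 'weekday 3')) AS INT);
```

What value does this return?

1415

`weekday 3` advances to the next Wednesday; 2027-04-13 is a Tuesday, so it moves forward to 2027-04-14.
16 days remain in April 2027 after the 14th (30 − 14).
Full months from May 2027 through January 2031 contribute their day counts.
Then 27 days into February 2031.
Total: 16 + 31 + 30 + 31 + 31 + 30 + 31 + 30 + 31 + 31 + 29 + 31 + 30 + 31 + 30 + 31 + 31 + 30 + 31 + 30 + 31 + 31 + 28 + 31 + 30 + 31 + 30 + 31 + 31 + 30 + 31 + 30 + 31 + 31 + 28 + 31 + 30 + 31 + 30 + 31 + 31 + 30 + 31 + 30 + 31 + 31 + 27 = 1415.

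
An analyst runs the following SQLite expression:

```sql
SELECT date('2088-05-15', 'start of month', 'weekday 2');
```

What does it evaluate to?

`start of month` rewinds 2088-05-15 to 2088-05-01.
`weekday 2` advances to the next Tuesday; 2088-05-01 is a Saturday, so it moves forward to 2088-05-04.

2088-05-04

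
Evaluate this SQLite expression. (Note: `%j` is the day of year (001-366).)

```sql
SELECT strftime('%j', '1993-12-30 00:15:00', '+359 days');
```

358

First apply '+359 days': 1993-12-30 00:15:00 → 1994-12-24 00:15:00.
Day-of-year for 1994-12-24: days since 1994-01-01 inclusive = 358, zero-padded to 358.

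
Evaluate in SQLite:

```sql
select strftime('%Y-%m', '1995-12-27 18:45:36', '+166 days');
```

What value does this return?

1996-06

First apply '+166 days': 1995-12-27 18:45:36 → 1996-06-10 18:45:36.
`%Y-%m` extracts the year-month: 1996-06.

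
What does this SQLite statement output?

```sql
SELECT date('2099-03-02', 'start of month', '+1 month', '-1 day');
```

`start of month` rewinds 2099-03-02 to 2099-03-01.
Adding +1 month to 2099-03-01 gives 2099-04-01.
Going back 1 day from 2099-04-01 reaches 2099-03-31 (last day of March, 31 days).

2099-03-31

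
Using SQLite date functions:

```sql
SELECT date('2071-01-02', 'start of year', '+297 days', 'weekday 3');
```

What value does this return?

2071-10-28

`start of year` rewinds 2071-01-02 to 2071-01-01.
Applying '+297 days' to 2071-01-01: counting 297 days forward gives 2071-10-25.
`weekday 3` advances to the next Wednesday; 2071-10-25 is a Sunday, so it moves forward to 2071-10-28.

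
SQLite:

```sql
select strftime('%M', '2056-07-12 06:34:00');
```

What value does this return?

34

`%M` extracts the 2-digit minute: 34.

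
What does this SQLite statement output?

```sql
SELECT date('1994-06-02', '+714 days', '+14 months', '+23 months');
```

Applying '+714 days' to 1994-06-02: counting 714 days forward gives 1996-05-16.
Adding +14 months to 1996-05-16 gives 1997-07-16.
Adding +23 months to 1997-07-16 gives 1999-06-16.

1999-06-16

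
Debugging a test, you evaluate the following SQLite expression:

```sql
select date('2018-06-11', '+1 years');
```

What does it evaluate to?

2019-06-11

Adding +1 year to 2018-06-11 gives 2019-06-11.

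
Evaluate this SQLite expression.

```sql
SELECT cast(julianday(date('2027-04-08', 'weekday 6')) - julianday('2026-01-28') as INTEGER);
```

437

`weekday 6` advances to the next Saturday; 2027-04-08 is a Thursday, so it moves forward to 2027-04-10.
3 days remain in January 2026 after the 28th (31 − 28).
Full months from February 2026 through March 2027 contribute their day counts.
Then 10 days into April 2027.
Total: 3 + 28 + 31 + 30 + 31 + 30 + 31 + 31 + 30 + 31 + 30 + 31 + 31 + 28 + 31 + 10 = 437.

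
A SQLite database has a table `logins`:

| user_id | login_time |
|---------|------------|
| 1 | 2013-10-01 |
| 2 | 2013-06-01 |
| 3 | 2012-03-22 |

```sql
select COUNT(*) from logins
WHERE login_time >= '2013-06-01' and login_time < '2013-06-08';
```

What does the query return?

Rows in [2013-06-01, 2013-06-08): 2013-06-01 → 1 row.

1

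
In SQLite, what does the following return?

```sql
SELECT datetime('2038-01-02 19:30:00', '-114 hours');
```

2037-12-29 01:30:00

-114 hours from 2038-01-02 19:30:00 is 2037-12-29 01:30:00 (crosses midnight).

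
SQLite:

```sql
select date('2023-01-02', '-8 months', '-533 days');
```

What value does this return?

2020-11-15

Adding -8 months to 2023-01-02 gives 2022-05-02.
Applying '-533 days' to 2022-05-02: counting 533 days back gives 2020-11-15.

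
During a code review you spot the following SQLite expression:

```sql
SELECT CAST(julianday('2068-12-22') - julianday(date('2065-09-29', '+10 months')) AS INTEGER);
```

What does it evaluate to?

Adding +10 months to 2065-09-29 gives 2066-07-29.
2 days remain in July 2066 after the 29th (31 − 29).
Full months from August 2066 through November 2068 contribute their day counts.
Then 22 days into December 2068.
Total: 2 + 31 + 30 + 31 + 30 + 31 + 31 + 28 + 31 + 30 + 31 + 30 + 31 + 31 + 30 + 31 + 30 + 31 + 31 + 29 + 31 + 30 + 31 + 30 + 31 + 31 + 30 + 31 + 30 + 22 = 877.

877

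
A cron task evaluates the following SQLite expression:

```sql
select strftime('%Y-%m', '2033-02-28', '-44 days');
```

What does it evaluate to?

First apply '-44 days': 2033-02-28 → 2033-01-15.
`%Y-%m` extracts the year-month: 2033-01.

2033-01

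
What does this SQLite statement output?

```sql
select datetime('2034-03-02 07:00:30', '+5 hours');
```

+5 hours from 2034-03-02 07:00:30 is 2034-03-02 12:00:30.

2034-03-02 12:00:30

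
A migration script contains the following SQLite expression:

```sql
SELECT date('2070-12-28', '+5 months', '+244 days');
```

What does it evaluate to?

Adding +5 months to 2070-12-28 gives 2071-05-28.
Applying '+244 days' to 2071-05-28: counting 244 days forward gives 2072-01-27.

2072-01-27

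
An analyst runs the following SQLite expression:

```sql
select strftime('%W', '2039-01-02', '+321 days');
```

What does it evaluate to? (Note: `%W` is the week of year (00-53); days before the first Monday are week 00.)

46

First apply '+321 days': 2039-01-02 → 2039-11-19.
2039-11-19 is a Saturday. SQLite's %W counts Mondays since the year started; the result is 46.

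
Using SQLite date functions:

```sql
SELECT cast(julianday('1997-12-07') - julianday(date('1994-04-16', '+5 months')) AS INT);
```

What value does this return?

1178

Adding +5 months to 1994-04-16 gives 1994-09-16.
14 days remain in September 1994 after the 16th (30 − 16).
Full months from October 1994 through November 1997 contribute their day counts.
Then 7 days into December 1997.
Total: 14 + 31 + 30 + 31 + 31 + 28 + 31 + 30 + 31 + 30 + 31 + 31 + 30 + 31 + 30 + 31 + 31 + 29 + 31 + 30 + 31 + 30 + 31 + 31 + 30 + 31 + 30 + 31 + 31 + 28 + 31 + 30 + 31 + 30 + 31 + 31 + 30 + 31 + 30 + 7 = 1178.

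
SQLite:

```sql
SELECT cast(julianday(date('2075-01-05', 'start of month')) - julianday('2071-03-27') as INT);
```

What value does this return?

1376

`start of month` rewinds 2075-01-05 to 2075-01-01.
4 days remain in March 2071 after the 27th (31 − 27).
Full months from April 2071 through December 2074 contribute their day counts.
Then 1 day into January 2075.
Total: 4 + 30 + 31 + 30 + 31 + 31 + 30 + 31 + 30 + 31 + 31 + 29 + 31 + 30 + 31 + 30 + 31 + 31 + 30 + 31 + 30 + 31 + 31 + 28 + 31 + 30 + 31 + 30 + 31 + 31 + 30 + 31 + 30 + 31 + 31 + 28 + 31 + 30 + 31 + 30 + 31 + 31 + 30 + 31 + 30 + 31 + 1 = 1376.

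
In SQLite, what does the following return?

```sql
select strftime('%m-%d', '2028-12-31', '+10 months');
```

10-31

First apply '+10 months': 2028-12-31 → 2029-10-31.
`%m-%d` extracts the month-day: 10-31.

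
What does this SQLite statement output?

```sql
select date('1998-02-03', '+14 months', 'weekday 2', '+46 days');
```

Adding +14 months to 1998-02-03 gives 1999-04-03.
`weekday 2` advances to the next Tuesday; 1999-04-03 is a Saturday, so it moves forward to 1999-04-06.
Applying '+46 days' to 1999-04-06: counting 46 days forward gives 1999-05-22.

1999-05-22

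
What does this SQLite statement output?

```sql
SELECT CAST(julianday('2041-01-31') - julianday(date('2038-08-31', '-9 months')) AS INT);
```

1157

Adding -9 months to 2038-08-31 targets 2037-11-31. November 2037 has only 30 days, so SQLite normalizes the 1-day overflow forward to 2037-12-01.
30 days remain in December 2037 after the 1st (31 − 1).
Full months from January 2038 through December 2040 contribute their day counts.
Then 31 days into January 2041.
Total: 30 + 31 + 28 + 31 + 30 + 31 + 30 + 31 + 31 + 30 + 31 + 30 + 31 + 31 + 28 + 31 + 30 + 31 + 30 + 31 + 31 + 30 + 31 + 30 + 31 + 31 + 29 + 31 + 30 + 31 + 30 + 31 + 31 + 30 + 31 + 30 + 31 + 31 = 1157.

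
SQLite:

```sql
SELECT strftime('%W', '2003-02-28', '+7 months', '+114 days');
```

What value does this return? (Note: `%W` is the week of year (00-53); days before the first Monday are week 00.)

First apply '+7 months', '+114 days': 2003-02-28 → 2004-01-20.
2004-01-20 is a Tuesday. SQLite's %W counts Mondays since the year started; the result is 03.

03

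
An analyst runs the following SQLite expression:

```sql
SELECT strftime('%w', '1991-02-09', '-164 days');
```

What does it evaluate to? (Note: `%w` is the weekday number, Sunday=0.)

First apply '-164 days': 1991-02-09 → 1990-08-29.
1990-08-29 is a Wednesday; with Sunday=0 that is 3.

3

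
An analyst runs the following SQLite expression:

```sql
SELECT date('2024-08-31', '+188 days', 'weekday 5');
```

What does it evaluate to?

Applying '+188 days' to 2024-08-31: counting 188 days forward gives 2025-03-07.
`weekday 5` advances to the next Friday; 2025-03-07 is already a Friday, so it stays at 2025-03-07.

2025-03-07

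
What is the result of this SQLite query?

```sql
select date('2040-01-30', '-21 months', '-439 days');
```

2037-02-15

Adding -21 months to 2040-01-30 gives 2038-04-30.
Applying '-439 days' to 2038-04-30: counting 439 days back gives 2037-02-15.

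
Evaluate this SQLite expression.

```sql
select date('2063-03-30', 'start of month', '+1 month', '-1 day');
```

2063-03-31

`start of month` rewinds 2063-03-30 to 2063-03-01.
Adding +1 month to 2063-03-01 gives 2063-04-01.
Going back 1 day from 2063-04-01 reaches 2063-03-31 (last day of March, 31 days).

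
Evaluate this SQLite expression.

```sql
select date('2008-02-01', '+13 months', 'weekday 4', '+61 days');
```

Adding +13 months to 2008-02-01 gives 2009-03-01.
`weekday 4` advances to the next Thursday; 2009-03-01 is a Sunday, so it moves forward to 2009-03-05.
Applying '+61 days' to 2009-03-05: counting 61 days forward gives 2009-05-05.

2009-05-05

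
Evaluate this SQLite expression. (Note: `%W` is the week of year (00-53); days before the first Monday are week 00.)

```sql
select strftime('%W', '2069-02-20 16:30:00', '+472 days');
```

22

First apply '+472 days': 2069-02-20 16:30:00 → 2070-06-07 16:30:00.
2070-06-07 is a Saturday. SQLite's %W counts Mondays since the year started; the result is 22.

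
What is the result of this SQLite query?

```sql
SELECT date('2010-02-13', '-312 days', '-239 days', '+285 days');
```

2009-05-23

Applying '-312 days' to 2010-02-13: counting 312 days back gives 2009-04-07.
Applying '-239 days' to 2009-04-07: counting 239 days back gives 2008-08-11.
Applying '+285 days' to 2008-08-11: counting 285 days forward gives 2009-05-23.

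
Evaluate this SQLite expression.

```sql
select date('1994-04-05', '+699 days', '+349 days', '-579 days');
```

1995-07-18

Applying '+699 days' to 1994-04-05: counting 699 days forward gives 1996-03-04.
Applying '+349 days' to 1996-03-04: counting 349 days forward gives 1997-02-16.
Applying '-579 days' to 1997-02-16: counting 579 days back gives 1995-07-18.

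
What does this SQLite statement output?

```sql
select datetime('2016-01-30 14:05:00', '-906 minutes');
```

906 minutes = 15h 6m; -906 minutes from 2016-01-30 14:05:00 is 2016-01-29 22:59:00 (crosses midnight).

2016-01-29 22:59:00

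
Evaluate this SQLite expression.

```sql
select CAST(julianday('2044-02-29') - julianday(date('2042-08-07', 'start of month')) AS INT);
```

`start of month` rewinds 2042-08-07 to 2042-08-01.
30 days remain in August 2042 after the 1st (31 − 1).
Full months from September 2042 through January 2044 contribute their day counts.
Then 29 days into February 2044.
Total: 30 + 30 + 31 + 30 + 31 + 31 + 28 + 31 + 30 + 31 + 30 + 31 + 31 + 30 + 31 + 30 + 31 + 31 + 29 = 577.

577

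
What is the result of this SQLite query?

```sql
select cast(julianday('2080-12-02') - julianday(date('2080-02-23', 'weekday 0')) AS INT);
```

`weekday 0` advances to the next Sunday; 2080-02-23 is a Friday, so it moves forward to 2080-02-25.
4 days remain in February 2080 after the 25th (29 − 25).
Full months from March 2080 through November 2080 contribute their day counts.
Then 2 days into December 2080.
Total: 4 + 31 + 30 + 31 + 30 + 31 + 31 + 30 + 31 + 30 + 2 = 281.

281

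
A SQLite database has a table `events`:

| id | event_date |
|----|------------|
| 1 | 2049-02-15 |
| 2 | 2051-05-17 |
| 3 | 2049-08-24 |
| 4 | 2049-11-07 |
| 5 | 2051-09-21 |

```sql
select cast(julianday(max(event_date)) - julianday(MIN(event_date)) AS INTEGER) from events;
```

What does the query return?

MIN = 2049-02-15, MAX = 2051-09-21.
13 days remain in February 2049 after the 15th (28 − 15).
Full months from March 2049 through August 2051 contribute their day counts.
Then 21 days into September 2051.
Total: 13 + 31 + 30 + 31 + 30 + 31 + 31 + 30 + 31 + 30 + 31 + 31 + 28 + 31 + 30 + 31 + 30 + 31 + 31 + 30 + 31 + 30 + 31 + 31 + 28 + 31 + 30 + 31 + 30 + 31 + 31 + 21 = 948.

948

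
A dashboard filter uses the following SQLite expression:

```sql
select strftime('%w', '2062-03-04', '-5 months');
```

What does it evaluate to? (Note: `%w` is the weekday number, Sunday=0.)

2

First apply '-5 months': 2062-03-04 → 2061-10-04.
2061-10-04 is a Tuesday; with Sunday=0 that is 2.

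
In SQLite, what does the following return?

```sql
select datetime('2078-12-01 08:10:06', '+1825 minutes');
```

2078-12-02 14:35:06

1825 minutes = 30h 25m; +1825 minutes from 2078-12-01 08:10:06 is 2078-12-02 14:35:06 (crosses midnight).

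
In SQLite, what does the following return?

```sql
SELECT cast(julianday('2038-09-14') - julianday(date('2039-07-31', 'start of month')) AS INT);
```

`start of month` rewinds 2039-07-31 to 2039-07-01.
16 days remain in September 2038 after the 14th (30 − 14).
Full months from October 2038 through June 2039 contribute their day counts.
Then 1 day into July 2039.
Total: 16 + 31 + 30 + 31 + 31 + 28 + 31 + 30 + 31 + 30 + 1 = 290.
The subtraction is earlier − later, so the result is −290 → -290.

-290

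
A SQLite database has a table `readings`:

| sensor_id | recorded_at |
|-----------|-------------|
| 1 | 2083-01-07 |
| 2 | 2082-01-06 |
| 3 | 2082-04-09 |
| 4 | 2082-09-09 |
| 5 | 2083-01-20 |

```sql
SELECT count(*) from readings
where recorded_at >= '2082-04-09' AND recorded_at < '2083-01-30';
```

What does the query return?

4

Rows in [2082-04-09, 2083-01-30): 2083-01-07, 2082-04-09, 2082-09-09, 2083-01-20 → 4 rows.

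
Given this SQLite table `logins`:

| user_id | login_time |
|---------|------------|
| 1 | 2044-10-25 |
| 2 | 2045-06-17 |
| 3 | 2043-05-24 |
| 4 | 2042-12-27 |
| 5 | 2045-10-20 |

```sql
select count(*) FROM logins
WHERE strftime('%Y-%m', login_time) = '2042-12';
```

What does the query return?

1

Rows with year-month 2042-12: 2042-12-27 → 1.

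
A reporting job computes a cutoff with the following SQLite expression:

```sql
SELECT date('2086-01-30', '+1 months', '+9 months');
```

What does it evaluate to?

Adding +1 month to 2086-01-30 targets 2086-02-30. February 2086 has only 28 days, so SQLite normalizes the 2-day overflow forward to 2086-03-02.
Adding +9 months to 2086-03-02 gives 2086-12-02.

2086-12-02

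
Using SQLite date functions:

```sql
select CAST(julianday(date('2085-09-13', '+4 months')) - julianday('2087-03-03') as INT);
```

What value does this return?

-414

Adding +4 months to 2085-09-13 gives 2086-01-13.
18 days remain in January 2086 after the 13th (31 − 13).
Full months from February 2086 through February 2087 contribute their day counts.
Then 3 days into March 2087.
Total: 18 + 28 + 31 + 30 + 31 + 30 + 31 + 31 + 30 + 31 + 30 + 31 + 31 + 28 + 3 = 414.
The subtraction is earlier − later, so the result is −414 → -414.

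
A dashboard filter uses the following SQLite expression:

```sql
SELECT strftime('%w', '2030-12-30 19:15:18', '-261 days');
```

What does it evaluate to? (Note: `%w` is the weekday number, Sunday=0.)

6

First apply '-261 days': 2030-12-30 19:15:18 → 2030-04-13 19:15:18.
2030-04-13 is a Saturday; with Sunday=0 that is 6.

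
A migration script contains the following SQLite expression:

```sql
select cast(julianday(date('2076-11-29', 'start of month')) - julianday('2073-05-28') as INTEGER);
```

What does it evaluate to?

1253

`start of month` rewinds 2076-11-29 to 2076-11-01.
3 days remain in May 2073 after the 28th (31 − 28).
Full months from June 2073 through October 2076 contribute their day counts.
Then 1 day into November 2076.
Total: 3 + 30 + 31 + 31 + 30 + 31 + 30 + 31 + 31 + 28 + 31 + 30 + 31 + 30 + 31 + 31 + 30 + 31 + 30 + 31 + 31 + 28 + 31 + 30 + 31 + 30 + 31 + 31 + 30 + 31 + 30 + 31 + 31 + 29 + 31 + 30 + 31 + 30 + 31 + 31 + 30 + 31 + 1 = 1253.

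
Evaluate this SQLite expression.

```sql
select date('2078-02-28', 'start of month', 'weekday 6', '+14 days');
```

`start of month` rewinds 2078-02-28 to 2078-02-01.
`weekday 6` advances to the next Saturday; 2078-02-01 is a Tuesday, so it moves forward to 2078-02-05.
Advancing 14 more days within February lands on 2078-02-19.

2078-02-19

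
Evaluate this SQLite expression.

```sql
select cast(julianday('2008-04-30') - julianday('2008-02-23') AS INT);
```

67

6 days remain in February 2008 after the 23rd (29 − 23).
March 2008: 31 days.
Then 30 days into April 2008.
Total: 6 + 31 + 30 = 67.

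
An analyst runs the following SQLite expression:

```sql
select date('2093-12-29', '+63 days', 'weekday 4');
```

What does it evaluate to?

Applying '+63 days' to 2093-12-29: counting 63 days forward gives 2094-03-02.
`weekday 4` advances to the next Thursday; 2094-03-02 is a Tuesday, so it moves forward to 2094-03-04.

2094-03-04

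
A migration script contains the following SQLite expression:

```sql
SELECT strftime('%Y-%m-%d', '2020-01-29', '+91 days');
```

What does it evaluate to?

First apply '+91 days': 2020-01-29 → 2020-04-29.
`%Y-%m-%d` extracts the ISO date: 2020-04-29.

2020-04-29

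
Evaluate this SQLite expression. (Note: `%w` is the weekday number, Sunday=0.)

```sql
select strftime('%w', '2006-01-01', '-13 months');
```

3

First apply '-13 months': 2006-01-01 → 2004-12-01.
2004-12-01 is a Wednesday; with Sunday=0 that is 3.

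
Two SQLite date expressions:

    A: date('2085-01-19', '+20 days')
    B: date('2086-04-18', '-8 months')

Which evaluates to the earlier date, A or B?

A = 2085-02-08.
B = 2085-08-18.
A is earlier.

A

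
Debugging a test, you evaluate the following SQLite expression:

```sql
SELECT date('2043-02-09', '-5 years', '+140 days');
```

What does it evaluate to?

Adding -5 years to 2043-02-09 gives 2038-02-09.
Applying '+140 days' to 2038-02-09: counting 140 days forward gives 2038-06-29.

2038-06-29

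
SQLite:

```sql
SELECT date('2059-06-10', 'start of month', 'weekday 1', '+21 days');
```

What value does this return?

`start of month` rewinds 2059-06-10 to 2059-06-01.
`weekday 1` advances to the next Monday; 2059-06-01 is a Sunday, so it moves forward to 2059-06-02.
Advancing 21 more days within June lands on 2059-06-23.

2059-06-23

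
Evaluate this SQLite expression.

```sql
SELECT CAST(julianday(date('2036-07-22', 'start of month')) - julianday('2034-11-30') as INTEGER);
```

`start of month` rewinds 2036-07-22 to 2036-07-01.
0 days remain in November 2034 after the 30th (30 − 30).
Full months from December 2034 through June 2036 contribute their day counts.
Then 1 day into July 2036.
Total: 0 + 31 + 31 + 28 + 31 + 30 + 31 + 30 + 31 + 31 + 30 + 31 + 30 + 31 + 31 + 29 + 31 + 30 + 31 + 30 + 1 = 579.

579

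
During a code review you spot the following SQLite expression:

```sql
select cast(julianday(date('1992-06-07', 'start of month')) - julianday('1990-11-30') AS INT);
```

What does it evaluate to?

`start of month` rewinds 1992-06-07 to 1992-06-01.
0 days remain in November 1990 after the 30th (30 − 30).
Full months from December 1990 through May 1992 contribute their day counts.
Then 1 day into June 1992.
Total: 0 + 31 + 31 + 28 + 31 + 30 + 31 + 30 + 31 + 31 + 30 + 31 + 30 + 31 + 31 + 29 + 31 + 30 + 31 + 1 = 549.

549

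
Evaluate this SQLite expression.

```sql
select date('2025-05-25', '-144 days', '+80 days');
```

2025-03-22

Applying '-144 days' to 2025-05-25: counting 144 days back gives 2025-01-01.
Applying '+80 days' to 2025-01-01: counting 80 days forward gives 2025-03-22.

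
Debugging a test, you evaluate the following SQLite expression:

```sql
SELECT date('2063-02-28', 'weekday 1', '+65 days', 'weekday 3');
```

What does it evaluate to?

2063-05-09

`weekday 1` advances to the next Monday; 2063-02-28 is a Wednesday, so it moves forward to 2063-03-05.
Applying '+65 days' to 2063-03-05: counting 65 days forward gives 2063-05-09.
`weekday 3` advances to the next Wednesday; 2063-05-09 is already a Wednesday, so it stays at 2063-05-09.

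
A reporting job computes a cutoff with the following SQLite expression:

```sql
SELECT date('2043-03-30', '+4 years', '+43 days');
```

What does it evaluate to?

2047-05-12

Adding +4 years to 2043-03-30 gives 2047-03-30.
Applying '+43 days' to 2047-03-30: counting 43 days forward gives 2047-05-12.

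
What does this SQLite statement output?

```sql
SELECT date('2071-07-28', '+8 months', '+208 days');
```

Adding +8 months to 2071-07-28 gives 2072-03-28.
Applying '+208 days' to 2072-03-28: counting 208 days forward gives 2072-10-22.

2072-10-22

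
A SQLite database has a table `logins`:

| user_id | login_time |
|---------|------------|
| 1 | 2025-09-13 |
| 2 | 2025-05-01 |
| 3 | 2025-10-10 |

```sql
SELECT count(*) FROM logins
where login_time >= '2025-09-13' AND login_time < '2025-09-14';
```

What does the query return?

1

Rows in [2025-09-13, 2025-09-14): 2025-09-13 → 1 row.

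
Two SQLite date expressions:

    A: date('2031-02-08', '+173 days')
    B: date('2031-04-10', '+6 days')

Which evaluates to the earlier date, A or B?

A = 2031-07-31.
B = 2031-04-16.
B is earlier.

B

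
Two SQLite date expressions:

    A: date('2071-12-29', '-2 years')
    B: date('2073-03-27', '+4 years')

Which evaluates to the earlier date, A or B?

A = 2069-12-29.
B = 2077-03-27.
A is earlier.

A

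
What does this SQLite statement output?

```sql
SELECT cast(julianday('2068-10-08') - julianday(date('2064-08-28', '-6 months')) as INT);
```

Adding -6 months to 2064-08-28 gives 2064-02-28.
1 day remains in February 2064 after the 28th (29 − 28).
Full months from March 2064 through September 2068 contribute their day counts.
Then 8 days into October 2068.
Total: 1 + 31 + 30 + 31 + 30 + 31 + 31 + 30 + 31 + 30 + 31 + 31 + 28 + 31 + 30 + 31 + 30 + 31 + 31 + 30 + 31 + 30 + 31 + 31 + 28 + 31 + 30 + 31 + 30 + 31 + 31 + 30 + 31 + 30 + 31 + 31 + 28 + 31 + 30 + 31 + 30 + 31 + 31 + 30 + 31 + 30 + 31 + 31 + 29 + 31 + 30 + 31 + 30 + 31 + 31 + 30 + 8 = 1684.

1684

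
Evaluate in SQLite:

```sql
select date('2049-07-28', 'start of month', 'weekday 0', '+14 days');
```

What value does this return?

`start of month` rewinds 2049-07-28 to 2049-07-01.
`weekday 0` advances to the next Sunday; 2049-07-01 is a Thursday, so it moves forward to 2049-07-04.
Advancing 14 more days within July lands on 2049-07-18.

2049-07-18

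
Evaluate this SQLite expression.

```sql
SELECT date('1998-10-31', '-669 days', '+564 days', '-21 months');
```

1996-10-18

Applying '-669 days' to 1998-10-31: counting 669 days back gives 1996-12-31.
Applying '+564 days' to 1996-12-31: counting 564 days forward gives 1998-07-18.
Adding -21 months to 1998-07-18 gives 1996-10-18.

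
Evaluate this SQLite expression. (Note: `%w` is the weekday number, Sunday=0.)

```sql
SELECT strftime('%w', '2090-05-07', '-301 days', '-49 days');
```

0

First apply '-301 days', '-49 days': 2090-05-07 → 2089-05-22.
2089-05-22 is a Sunday; with Sunday=0 that is 0.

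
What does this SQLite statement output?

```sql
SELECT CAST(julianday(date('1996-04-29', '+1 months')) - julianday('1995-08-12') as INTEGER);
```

Adding +1 month to 1996-04-29 gives 1996-05-29.
19 days remain in August 1995 after the 12th (31 − 12).
Full months from September 1995 through April 1996 contribute their day counts.
Then 29 days into May 1996.
Total: 19 + 30 + 31 + 30 + 31 + 31 + 29 + 31 + 30 + 29 = 291.

291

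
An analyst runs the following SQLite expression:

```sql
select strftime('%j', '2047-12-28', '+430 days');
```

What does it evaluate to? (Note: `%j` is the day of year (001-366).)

061

First apply '+430 days': 2047-12-28 → 2049-03-02.
Day-of-year for 2049-03-02: days since 2049-01-01 inclusive = 61, zero-padded to 061.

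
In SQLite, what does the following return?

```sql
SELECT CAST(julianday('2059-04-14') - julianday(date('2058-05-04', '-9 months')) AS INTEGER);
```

618

Adding -9 months to 2058-05-04 gives 2057-08-04.
27 days remain in August 2057 after the 4th (31 − 4).
Full months from September 2057 through March 2059 contribute their day counts.
Then 14 days into April 2059.
Total: 27 + 30 + 31 + 30 + 31 + 31 + 28 + 31 + 30 + 31 + 30 + 31 + 31 + 30 + 31 + 30 + 31 + 31 + 28 + 31 + 14 = 618.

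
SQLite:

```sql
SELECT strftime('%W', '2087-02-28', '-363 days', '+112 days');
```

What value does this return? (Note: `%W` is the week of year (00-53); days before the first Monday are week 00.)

24

First apply '-363 days', '+112 days': 2087-02-28 → 2086-06-22.
2086-06-22 is a Saturday. SQLite's %W counts Mondays since the year started; the result is 24.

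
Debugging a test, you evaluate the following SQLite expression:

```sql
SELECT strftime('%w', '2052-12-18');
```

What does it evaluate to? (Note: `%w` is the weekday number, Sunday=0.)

3

2052-12-18 is a Wednesday; with Sunday=0 that is 3.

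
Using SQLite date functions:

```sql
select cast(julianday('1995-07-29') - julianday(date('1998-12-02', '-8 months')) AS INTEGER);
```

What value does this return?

-978

Adding -8 months to 1998-12-02 gives 1998-04-02.
2 days remain in July 1995 after the 29th (31 − 29).
Full months from August 1995 through March 1998 contribute their day counts.
Then 2 days into April 1998.
Total: 2 + 31 + 30 + 31 + 30 + 31 + 31 + 29 + 31 + 30 + 31 + 30 + 31 + 31 + 30 + 31 + 30 + 31 + 31 + 28 + 31 + 30 + 31 + 30 + 31 + 31 + 30 + 31 + 30 + 31 + 31 + 28 + 31 + 2 = 978.
The subtraction is earlier − later, so the result is −978 → -978.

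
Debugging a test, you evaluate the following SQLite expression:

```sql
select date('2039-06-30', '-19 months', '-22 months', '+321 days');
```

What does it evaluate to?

2036-12-16

Adding -19 months to 2039-06-30 gives 2037-11-30.
Adding -22 months to 2037-11-30 gives 2036-01-30.
Applying '+321 days' to 2036-01-30: counting 321 days forward gives 2036-12-16.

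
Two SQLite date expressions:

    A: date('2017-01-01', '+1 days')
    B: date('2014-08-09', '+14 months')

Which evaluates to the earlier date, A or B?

A = 2017-01-02.
B = 2015-10-09.
B is earlier.

B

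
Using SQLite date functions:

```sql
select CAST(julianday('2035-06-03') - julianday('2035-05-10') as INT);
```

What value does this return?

21 days remain in May 2035 after the 10th (31 − 10).
Then 3 days into June 2035.
Total: 21 + 3 = 24.

24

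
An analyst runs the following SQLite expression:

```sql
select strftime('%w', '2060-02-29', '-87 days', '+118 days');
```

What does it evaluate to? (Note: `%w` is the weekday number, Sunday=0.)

3

First apply '-87 days', '+118 days': 2060-02-29 → 2060-03-31.
2060-03-31 is a Wednesday; with Sunday=0 that is 3.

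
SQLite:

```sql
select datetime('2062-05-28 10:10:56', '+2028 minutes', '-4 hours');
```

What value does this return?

2062-05-29 15:58:56

2028 minutes = 33h 48m; +2028 minutes from 2062-05-28 10:10:56 is 2062-05-29 19:58:56 (crosses midnight).
-4 hours from 2062-05-29 19:58:56 is 2062-05-29 15:58:56.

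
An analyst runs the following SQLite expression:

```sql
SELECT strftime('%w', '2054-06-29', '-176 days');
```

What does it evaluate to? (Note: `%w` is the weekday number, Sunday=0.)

0

First apply '-176 days': 2054-06-29 → 2054-01-04.
2054-01-04 is a Sunday; with Sunday=0 that is 0.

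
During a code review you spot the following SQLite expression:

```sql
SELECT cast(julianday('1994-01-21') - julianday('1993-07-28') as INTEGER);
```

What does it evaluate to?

177

3 days remain in July 1993 after the 28th (31 − 28).
August 1993: 31 days.
September 1993: 30 days.
October 1993: 31 days.
November 1993: 30 days.
December 1993: 31 days.
Then 21 days into January 1994.
Total: 3 + 31 + 30 + 31 + 30 + 31 + 21 = 177.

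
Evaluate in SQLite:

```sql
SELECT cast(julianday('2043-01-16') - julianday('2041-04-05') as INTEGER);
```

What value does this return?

651

25 days remain in April 2041 after the 5th (30 − 5).
Full months from May 2041 through December 2042 contribute their day counts.
Then 16 days into January 2043.
Total: 25 + 31 + 30 + 31 + 31 + 30 + 31 + 30 + 31 + 31 + 28 + 31 + 30 + 31 + 30 + 31 + 31 + 30 + 31 + 30 + 31 + 16 = 651.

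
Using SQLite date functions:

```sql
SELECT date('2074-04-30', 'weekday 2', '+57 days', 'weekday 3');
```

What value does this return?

2074-06-27

`weekday 2` advances to the next Tuesday; 2074-04-30 is a Monday, so it moves forward to 2074-05-01.
Applying '+57 days' to 2074-05-01: counting 57 days forward gives 2074-06-27.
`weekday 3` advances to the next Wednesday; 2074-06-27 is already a Wednesday, so it stays at 2074-06-27.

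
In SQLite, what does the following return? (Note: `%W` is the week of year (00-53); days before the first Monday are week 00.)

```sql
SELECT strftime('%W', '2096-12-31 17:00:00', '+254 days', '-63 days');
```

27

First apply '+254 days', '-63 days': 2096-12-31 17:00:00 → 2097-07-10 17:00:00.
2097-07-10 is a Wednesday. SQLite's %W counts Mondays since the year started; the result is 27.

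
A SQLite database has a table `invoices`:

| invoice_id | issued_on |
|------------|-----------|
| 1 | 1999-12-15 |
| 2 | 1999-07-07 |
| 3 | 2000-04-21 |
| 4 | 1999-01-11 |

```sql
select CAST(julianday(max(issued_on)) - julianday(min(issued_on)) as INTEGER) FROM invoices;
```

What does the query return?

466

MIN = 1999-01-11, MAX = 2000-04-21.
20 days remain in January 1999 after the 11th (31 − 11).
Full months from February 1999 through March 2000 contribute their day counts.
Then 21 days into April 2000.
Total: 20 + 28 + 31 + 30 + 31 + 30 + 31 + 31 + 30 + 31 + 30 + 31 + 31 + 29 + 31 + 21 = 466.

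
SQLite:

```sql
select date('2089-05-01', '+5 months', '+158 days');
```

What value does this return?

2090-03-08

Adding +5 months to 2089-05-01 gives 2089-10-01.
Applying '+158 days' to 2089-10-01: counting 158 days forward gives 2090-03-08.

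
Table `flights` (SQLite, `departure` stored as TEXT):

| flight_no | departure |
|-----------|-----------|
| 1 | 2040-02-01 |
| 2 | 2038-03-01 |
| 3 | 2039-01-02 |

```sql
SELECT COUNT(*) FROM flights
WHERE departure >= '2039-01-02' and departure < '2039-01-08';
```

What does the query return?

1

Rows in [2039-01-02, 2039-01-08): 2039-01-02 → 1 row.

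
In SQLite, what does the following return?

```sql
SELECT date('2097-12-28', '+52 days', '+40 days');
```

2098-03-30

Applying '+52 days' to 2097-12-28: counting 52 days forward gives 2098-02-18.
February 2098 has 28 days; 10 remain after the 18th, so 11 days reach 2098-03-01.
Advancing 29 more days within March lands on 2098-03-30.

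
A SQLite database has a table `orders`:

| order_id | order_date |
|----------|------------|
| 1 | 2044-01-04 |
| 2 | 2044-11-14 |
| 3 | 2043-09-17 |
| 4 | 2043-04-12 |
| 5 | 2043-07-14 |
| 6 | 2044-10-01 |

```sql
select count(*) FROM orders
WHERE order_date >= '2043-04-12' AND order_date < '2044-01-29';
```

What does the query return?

4

Rows in [2043-04-12, 2044-01-29): 2044-01-04, 2043-09-17, 2043-04-12, 2043-07-14 → 4 rows.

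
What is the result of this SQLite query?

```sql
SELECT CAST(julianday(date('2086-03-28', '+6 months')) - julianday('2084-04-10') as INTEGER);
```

Adding +6 months to 2086-03-28 gives 2086-09-28.
20 days remain in April 2084 after the 10th (30 − 10).
Full months from May 2084 through August 2086 contribute their day counts.
Then 28 days into September 2086.
Total: 20 + 31 + 30 + 31 + 31 + 30 + 31 + 30 + 31 + 31 + 28 + 31 + 30 + 31 + 30 + 31 + 31 + 30 + 31 + 30 + 31 + 31 + 28 + 31 + 30 + 31 + 30 + 31 + 31 + 28 = 901.

901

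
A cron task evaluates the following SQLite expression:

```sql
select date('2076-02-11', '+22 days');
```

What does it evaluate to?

February 2076 has 29 days; 18 remain after the 11th, so 19 days reach 2076-03-01.
Advancing 3 more days within March lands on 2076-03-04.

2076-03-04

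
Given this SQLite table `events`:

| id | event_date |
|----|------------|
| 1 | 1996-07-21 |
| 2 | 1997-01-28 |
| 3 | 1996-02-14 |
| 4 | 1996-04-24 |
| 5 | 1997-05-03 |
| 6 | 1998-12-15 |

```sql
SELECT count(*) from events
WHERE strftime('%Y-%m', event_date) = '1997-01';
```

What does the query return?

1

Rows with year-month 1997-01: 1997-01-28 → 1.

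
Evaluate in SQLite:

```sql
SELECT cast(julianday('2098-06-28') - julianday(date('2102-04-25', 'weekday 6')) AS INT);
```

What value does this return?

`weekday 6` advances to the next Saturday; 2102-04-25 is a Tuesday, so it moves forward to 2102-04-29.
2 days remain in June 2098 after the 28th (30 − 28).
Full months from July 2098 through March 2102 contribute their day counts.
Then 29 days into April 2102.
Total: 2 + 31 + 31 + 30 + 31 + 30 + 31 + 31 + 28 + 31 + 30 + 31 + 30 + 31 + 31 + 30 + 31 + 30 + 31 + 31 + 28 + 31 + 30 + 31 + 30 + 31 + 31 + 30 + 31 + 30 + 31 + 31 + 28 + 31 + 30 + 31 + 30 + 31 + 31 + 30 + 31 + 30 + 31 + 31 + 28 + 31 + 29 = 1400.
The subtraction is earlier − later, so the result is −1400 → -1400.

-1400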